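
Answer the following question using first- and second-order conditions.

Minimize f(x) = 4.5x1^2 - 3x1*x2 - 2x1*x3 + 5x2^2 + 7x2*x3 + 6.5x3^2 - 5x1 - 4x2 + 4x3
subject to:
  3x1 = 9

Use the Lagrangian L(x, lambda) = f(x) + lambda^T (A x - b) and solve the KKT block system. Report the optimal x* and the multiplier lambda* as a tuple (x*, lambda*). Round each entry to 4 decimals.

Form the Lagrangian:
  L(x, lambda) = (1/2) x^T Q x + c^T x + lambda^T (A x - b)
Stationarity (grad_x L = 0): Q x + c + A^T lambda = 0.
Primal feasibility: A x = b.

This gives the KKT block system:
  [ Q   A^T ] [ x     ]   [-c ]
  [ A    0  ] [ lambda ] = [ b ]

Solving the linear system:
  x*      = (3, 1.9136, -0.8765)
  lambda* = (-6.0041)
  f(x*)   = 13.9383

x* = (3, 1.9136, -0.8765), lambda* = (-6.0041)


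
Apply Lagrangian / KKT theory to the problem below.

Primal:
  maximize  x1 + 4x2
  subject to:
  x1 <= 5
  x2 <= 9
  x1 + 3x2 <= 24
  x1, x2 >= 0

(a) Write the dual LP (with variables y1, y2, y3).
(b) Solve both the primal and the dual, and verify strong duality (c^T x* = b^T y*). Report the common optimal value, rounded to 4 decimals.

The standard primal-dual pair for 'max c^T x s.t. A x <= b, x >= 0' is:
  Dual:  min b^T y  s.t.  A^T y >= c,  y >= 0.

So the dual LP is:
  minimize  5y1 + 9y2 + 24y3
  subject to:
    y1 + y3 >= 1
    y2 + 3y3 >= 4
    y1, y2, y3 >= 0

Solving the primal: x* = (0, 8).
  primal value c^T x* = 32.
Solving the dual: y* = (0, 0, 1.3333).
  dual value b^T y* = 32.
Strong duality: c^T x* = b^T y*. Confirmed.

32


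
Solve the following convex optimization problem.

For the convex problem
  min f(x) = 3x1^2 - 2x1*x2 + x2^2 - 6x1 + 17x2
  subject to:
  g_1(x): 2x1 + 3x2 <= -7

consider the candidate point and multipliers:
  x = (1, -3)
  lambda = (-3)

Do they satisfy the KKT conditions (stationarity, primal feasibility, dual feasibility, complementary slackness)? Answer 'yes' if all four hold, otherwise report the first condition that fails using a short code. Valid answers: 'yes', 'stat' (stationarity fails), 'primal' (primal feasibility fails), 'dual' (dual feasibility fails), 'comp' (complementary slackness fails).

Gradient of f: grad f(x) = Q x + c = (6, 9)
Constraint values g_i(x) = a_i^T x - b_i:
  g_1((1, -3)) = 0
Stationarity residual: grad f(x) + sum_i lambda_i a_i = (0, 0)
  -> stationarity OK
Primal feasibility (all g_i <= 0): OK
Dual feasibility (all lambda_i >= 0): FAILS
Complementary slackness (lambda_i * g_i(x) = 0 for all i): OK

Verdict: the first failing condition is dual_feasibility -> dual.

dual


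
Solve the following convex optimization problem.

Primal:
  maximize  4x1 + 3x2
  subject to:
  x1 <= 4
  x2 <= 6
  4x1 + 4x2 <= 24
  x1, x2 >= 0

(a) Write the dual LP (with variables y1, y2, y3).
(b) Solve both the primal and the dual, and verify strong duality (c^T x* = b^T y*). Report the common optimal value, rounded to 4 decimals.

The standard primal-dual pair for 'max c^T x s.t. A x <= b, x >= 0' is:
  Dual:  min b^T y  s.t.  A^T y >= c,  y >= 0.

So the dual LP is:
  minimize  4y1 + 6y2 + 24y3
  subject to:
    y1 + 4y3 >= 4
    y2 + 4y3 >= 3
    y1, y2, y3 >= 0

Solving the primal: x* = (4, 2).
  primal value c^T x* = 22.
Solving the dual: y* = (1, 0, 0.75).
  dual value b^T y* = 22.
Strong duality: c^T x* = b^T y*. Confirmed.

22


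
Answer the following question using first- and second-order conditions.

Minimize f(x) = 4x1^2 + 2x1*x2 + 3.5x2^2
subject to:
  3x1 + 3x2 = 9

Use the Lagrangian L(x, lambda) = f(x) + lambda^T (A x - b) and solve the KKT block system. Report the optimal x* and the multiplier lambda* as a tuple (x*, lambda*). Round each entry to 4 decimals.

Form the Lagrangian:
  L(x, lambda) = (1/2) x^T Q x + c^T x + lambda^T (A x - b)
Stationarity (grad_x L = 0): Q x + c + A^T lambda = 0.
Primal feasibility: A x = b.

This gives the KKT block system:
  [ Q   A^T ] [ x     ]   [-c ]
  [ A    0  ] [ lambda ] = [ b ]

Solving the linear system:
  x*      = (1.3636, 1.6364)
  lambda* = (-4.7273)
  f(x*)   = 21.2727

x* = (1.3636, 1.6364), lambda* = (-4.7273)


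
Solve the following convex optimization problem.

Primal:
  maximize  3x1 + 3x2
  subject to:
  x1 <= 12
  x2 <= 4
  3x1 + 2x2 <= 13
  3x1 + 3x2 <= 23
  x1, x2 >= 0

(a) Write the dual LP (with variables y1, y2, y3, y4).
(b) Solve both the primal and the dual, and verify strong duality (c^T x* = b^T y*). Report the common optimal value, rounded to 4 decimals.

The standard primal-dual pair for 'max c^T x s.t. A x <= b, x >= 0' is:
  Dual:  min b^T y  s.t.  A^T y >= c,  y >= 0.

So the dual LP is:
  minimize  12y1 + 4y2 + 13y3 + 23y4
  subject to:
    y1 + 3y3 + 3y4 >= 3
    y2 + 2y3 + 3y4 >= 3
    y1, y2, y3, y4 >= 0

Solving the primal: x* = (1.6667, 4).
  primal value c^T x* = 17.
Solving the dual: y* = (0, 1, 1, 0).
  dual value b^T y* = 17.
Strong duality: c^T x* = b^T y*. Confirmed.

17


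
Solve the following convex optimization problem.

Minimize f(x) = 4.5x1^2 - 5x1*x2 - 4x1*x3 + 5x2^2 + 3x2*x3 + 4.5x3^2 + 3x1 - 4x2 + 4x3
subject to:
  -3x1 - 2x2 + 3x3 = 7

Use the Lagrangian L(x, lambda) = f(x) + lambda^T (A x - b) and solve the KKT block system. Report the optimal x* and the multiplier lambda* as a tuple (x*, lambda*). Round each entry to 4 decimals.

Form the Lagrangian:
  L(x, lambda) = (1/2) x^T Q x + c^T x + lambda^T (A x - b)
Stationarity (grad_x L = 0): Q x + c + A^T lambda = 0.
Primal feasibility: A x = b.

This gives the KKT block system:
  [ Q   A^T ] [ x     ]   [-c ]
  [ A    0  ] [ lambda ] = [ b ]

Solving the linear system:
  x*      = (-1.7382, -0.9638, -0.0474)
  lambda* = (-2.5449)
  f(x*)   = 8.1328

x* = (-1.7382, -0.9638, -0.0474), lambda* = (-2.5449)


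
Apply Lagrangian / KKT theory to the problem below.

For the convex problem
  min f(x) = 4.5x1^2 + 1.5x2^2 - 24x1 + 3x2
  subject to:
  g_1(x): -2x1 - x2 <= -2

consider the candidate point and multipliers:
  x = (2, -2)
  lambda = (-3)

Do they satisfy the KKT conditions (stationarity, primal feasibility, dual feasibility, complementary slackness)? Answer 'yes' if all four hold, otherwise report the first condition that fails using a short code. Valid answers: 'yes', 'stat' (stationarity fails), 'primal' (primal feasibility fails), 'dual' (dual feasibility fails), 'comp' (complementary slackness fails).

Gradient of f: grad f(x) = Q x + c = (-6, -3)
Constraint values g_i(x) = a_i^T x - b_i:
  g_1((2, -2)) = 0
Stationarity residual: grad f(x) + sum_i lambda_i a_i = (0, 0)
  -> stationarity OK
Primal feasibility (all g_i <= 0): OK
Dual feasibility (all lambda_i >= 0): FAILS
Complementary slackness (lambda_i * g_i(x) = 0 for all i): OK

Verdict: the first failing condition is dual_feasibility -> dual.

dual


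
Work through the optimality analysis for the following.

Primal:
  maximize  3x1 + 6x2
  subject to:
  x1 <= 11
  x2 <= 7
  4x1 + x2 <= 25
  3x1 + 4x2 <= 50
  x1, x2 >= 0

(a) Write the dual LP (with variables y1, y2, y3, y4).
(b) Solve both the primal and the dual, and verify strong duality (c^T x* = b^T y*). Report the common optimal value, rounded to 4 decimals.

The standard primal-dual pair for 'max c^T x s.t. A x <= b, x >= 0' is:
  Dual:  min b^T y  s.t.  A^T y >= c,  y >= 0.

So the dual LP is:
  minimize  11y1 + 7y2 + 25y3 + 50y4
  subject to:
    y1 + 4y3 + 3y4 >= 3
    y2 + y3 + 4y4 >= 6
    y1, y2, y3, y4 >= 0

Solving the primal: x* = (4.5, 7).
  primal value c^T x* = 55.5.
Solving the dual: y* = (0, 5.25, 0.75, 0).
  dual value b^T y* = 55.5.
Strong duality: c^T x* = b^T y*. Confirmed.

55.5


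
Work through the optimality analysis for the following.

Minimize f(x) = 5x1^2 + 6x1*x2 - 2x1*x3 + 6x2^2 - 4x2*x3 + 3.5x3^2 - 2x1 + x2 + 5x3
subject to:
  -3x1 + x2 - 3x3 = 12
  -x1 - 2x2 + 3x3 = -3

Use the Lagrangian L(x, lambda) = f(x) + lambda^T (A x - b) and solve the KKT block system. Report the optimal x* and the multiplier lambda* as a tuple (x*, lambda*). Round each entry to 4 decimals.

Form the Lagrangian:
  L(x, lambda) = (1/2) x^T Q x + c^T x + lambda^T (A x - b)
Stationarity (grad_x L = 0): Q x + c + A^T lambda = 0.
Primal feasibility: A x = b.

This gives the KKT block system:
  [ Q   A^T ] [ x     ]   [-c ]
  [ A    0  ] [ lambda ] = [ b ]

Solving the linear system:
  x*      = (-2.3085, 0.234, -1.6135)
  lambda* = (-5.3313, -4.4601)
  f(x*)   = 23.6893

x* = (-2.3085, 0.234, -1.6135), lambda* = (-5.3313, -4.4601)


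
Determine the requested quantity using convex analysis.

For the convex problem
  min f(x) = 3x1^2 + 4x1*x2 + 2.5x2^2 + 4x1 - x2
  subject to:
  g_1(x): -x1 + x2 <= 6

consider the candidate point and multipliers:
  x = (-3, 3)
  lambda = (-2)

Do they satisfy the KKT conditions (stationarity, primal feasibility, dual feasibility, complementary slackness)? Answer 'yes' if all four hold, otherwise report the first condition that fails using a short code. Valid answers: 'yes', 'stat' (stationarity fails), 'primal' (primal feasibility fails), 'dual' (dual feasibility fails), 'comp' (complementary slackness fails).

Gradient of f: grad f(x) = Q x + c = (-2, 2)
Constraint values g_i(x) = a_i^T x - b_i:
  g_1((-3, 3)) = 0
Stationarity residual: grad f(x) + sum_i lambda_i a_i = (0, 0)
  -> stationarity OK
Primal feasibility (all g_i <= 0): OK
Dual feasibility (all lambda_i >= 0): FAILS
Complementary slackness (lambda_i * g_i(x) = 0 for all i): OK

Verdict: the first failing condition is dual_feasibility -> dual.

dual


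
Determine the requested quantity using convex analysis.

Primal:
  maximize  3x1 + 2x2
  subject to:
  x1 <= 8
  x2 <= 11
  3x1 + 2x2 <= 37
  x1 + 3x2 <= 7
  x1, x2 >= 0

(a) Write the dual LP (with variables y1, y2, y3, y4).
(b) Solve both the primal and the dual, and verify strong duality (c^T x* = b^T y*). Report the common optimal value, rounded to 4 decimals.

The standard primal-dual pair for 'max c^T x s.t. A x <= b, x >= 0' is:
  Dual:  min b^T y  s.t.  A^T y >= c,  y >= 0.

So the dual LP is:
  minimize  8y1 + 11y2 + 37y3 + 7y4
  subject to:
    y1 + 3y3 + y4 >= 3
    y2 + 2y3 + 3y4 >= 2
    y1, y2, y3, y4 >= 0

Solving the primal: x* = (7, 0).
  primal value c^T x* = 21.
Solving the dual: y* = (0, 0, 0, 3).
  dual value b^T y* = 21.
Strong duality: c^T x* = b^T y*. Confirmed.

21


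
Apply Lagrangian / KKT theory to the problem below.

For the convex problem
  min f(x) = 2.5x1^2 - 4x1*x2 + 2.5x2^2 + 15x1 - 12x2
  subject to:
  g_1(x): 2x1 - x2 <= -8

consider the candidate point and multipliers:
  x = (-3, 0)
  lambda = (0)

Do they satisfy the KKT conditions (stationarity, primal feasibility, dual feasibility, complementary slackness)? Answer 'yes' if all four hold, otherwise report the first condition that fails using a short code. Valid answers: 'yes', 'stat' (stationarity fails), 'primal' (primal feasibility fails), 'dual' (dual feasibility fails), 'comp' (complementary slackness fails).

Gradient of f: grad f(x) = Q x + c = (0, 0)
Constraint values g_i(x) = a_i^T x - b_i:
  g_1((-3, 0)) = 2
Stationarity residual: grad f(x) + sum_i lambda_i a_i = (0, 0)
  -> stationarity OK
Primal feasibility (all g_i <= 0): FAILS
Dual feasibility (all lambda_i >= 0): OK
Complementary slackness (lambda_i * g_i(x) = 0 for all i): OK

Verdict: the first failing condition is primal_feasibility -> primal.

primal


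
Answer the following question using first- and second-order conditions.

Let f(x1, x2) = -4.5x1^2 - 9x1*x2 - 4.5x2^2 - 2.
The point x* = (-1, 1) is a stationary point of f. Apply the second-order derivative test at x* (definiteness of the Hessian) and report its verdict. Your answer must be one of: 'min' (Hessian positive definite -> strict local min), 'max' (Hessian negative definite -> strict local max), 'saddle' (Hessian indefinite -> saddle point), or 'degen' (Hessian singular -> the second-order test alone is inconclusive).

Compute the Hessian H = grad^2 f:
  H = [[-9, -9], [-9, -9]]
Verify stationarity: grad f(x*) = H x* + g = (0, 0).
Eigenvalues of H: -18, 0.
H has a zero eigenvalue (singular; negative semidefinite but not definite), so H is neither positive definite, negative definite, nor indefinite. The second-order test alone is inconclusive -> degen.
(Indeed, f is constant along the null direction of H through x*, so x* is not a strict local extremum.)

degen


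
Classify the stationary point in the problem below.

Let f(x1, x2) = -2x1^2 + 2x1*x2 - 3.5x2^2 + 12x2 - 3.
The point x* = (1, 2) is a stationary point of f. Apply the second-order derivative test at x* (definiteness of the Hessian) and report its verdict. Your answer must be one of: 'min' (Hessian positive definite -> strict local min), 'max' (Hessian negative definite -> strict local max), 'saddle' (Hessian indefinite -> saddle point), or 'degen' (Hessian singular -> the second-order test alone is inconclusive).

Compute the Hessian H = grad^2 f:
  H = [[-4, 2], [2, -7]]
Verify stationarity: grad f(x*) = H x* + g = (0, 0).
Eigenvalues of H: -8, -3.
Both eigenvalues < 0, so H is negative definite -> x* is a strict local max.

max


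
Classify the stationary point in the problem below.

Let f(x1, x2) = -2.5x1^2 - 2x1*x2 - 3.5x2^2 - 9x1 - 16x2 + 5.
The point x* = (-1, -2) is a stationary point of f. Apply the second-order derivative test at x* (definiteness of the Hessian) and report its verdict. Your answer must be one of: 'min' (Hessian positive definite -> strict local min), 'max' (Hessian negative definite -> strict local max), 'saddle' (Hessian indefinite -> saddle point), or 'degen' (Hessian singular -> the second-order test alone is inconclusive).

Compute the Hessian H = grad^2 f:
  H = [[-5, -2], [-2, -7]]
Verify stationarity: grad f(x*) = H x* + g = (0, 0).
Eigenvalues of H: -8.2361, -3.7639.
Both eigenvalues < 0, so H is negative definite -> x* is a strict local max.

max


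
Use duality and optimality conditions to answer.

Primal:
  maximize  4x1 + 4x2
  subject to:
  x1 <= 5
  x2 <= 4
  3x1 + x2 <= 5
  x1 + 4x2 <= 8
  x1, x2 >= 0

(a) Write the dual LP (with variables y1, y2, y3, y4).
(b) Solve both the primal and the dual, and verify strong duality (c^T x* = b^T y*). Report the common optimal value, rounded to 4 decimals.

The standard primal-dual pair for 'max c^T x s.t. A x <= b, x >= 0' is:
  Dual:  min b^T y  s.t.  A^T y >= c,  y >= 0.

So the dual LP is:
  minimize  5y1 + 4y2 + 5y3 + 8y4
  subject to:
    y1 + 3y3 + y4 >= 4
    y2 + y3 + 4y4 >= 4
    y1, y2, y3, y4 >= 0

Solving the primal: x* = (1.0909, 1.7273).
  primal value c^T x* = 11.2727.
Solving the dual: y* = (0, 0, 1.0909, 0.7273).
  dual value b^T y* = 11.2727.
Strong duality: c^T x* = b^T y*. Confirmed.

11.2727


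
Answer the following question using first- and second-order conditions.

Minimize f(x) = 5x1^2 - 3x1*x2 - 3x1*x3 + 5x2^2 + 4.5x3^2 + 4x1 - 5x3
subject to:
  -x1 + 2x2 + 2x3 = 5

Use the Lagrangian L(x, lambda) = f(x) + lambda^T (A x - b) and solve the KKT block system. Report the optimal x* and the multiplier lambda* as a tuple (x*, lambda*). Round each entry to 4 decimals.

Form the Lagrangian:
  L(x, lambda) = (1/2) x^T Q x + c^T x + lambda^T (A x - b)
Stationarity (grad_x L = 0): Q x + c + A^T lambda = 0.
Primal feasibility: A x = b.

This gives the KKT block system:
  [ Q   A^T ] [ x     ]   [-c ]
  [ A    0  ] [ lambda ] = [ b ]

Solving the linear system:
  x*      = (-0.135, 0.8891, 1.5434)
  lambda* = (-4.6479)
  f(x*)   = 7.4912

x* = (-0.135, 0.8891, 1.5434), lambda* = (-4.6479)


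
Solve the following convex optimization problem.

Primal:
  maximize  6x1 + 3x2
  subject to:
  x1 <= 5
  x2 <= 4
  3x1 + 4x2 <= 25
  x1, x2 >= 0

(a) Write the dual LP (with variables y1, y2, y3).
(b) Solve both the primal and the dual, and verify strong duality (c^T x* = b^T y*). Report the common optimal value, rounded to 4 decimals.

The standard primal-dual pair for 'max c^T x s.t. A x <= b, x >= 0' is:
  Dual:  min b^T y  s.t.  A^T y >= c,  y >= 0.

So the dual LP is:
  minimize  5y1 + 4y2 + 25y3
  subject to:
    y1 + 3y3 >= 6
    y2 + 4y3 >= 3
    y1, y2, y3 >= 0

Solving the primal: x* = (5, 2.5).
  primal value c^T x* = 37.5.
Solving the dual: y* = (3.75, 0, 0.75).
  dual value b^T y* = 37.5.
Strong duality: c^T x* = b^T y*. Confirmed.

37.5


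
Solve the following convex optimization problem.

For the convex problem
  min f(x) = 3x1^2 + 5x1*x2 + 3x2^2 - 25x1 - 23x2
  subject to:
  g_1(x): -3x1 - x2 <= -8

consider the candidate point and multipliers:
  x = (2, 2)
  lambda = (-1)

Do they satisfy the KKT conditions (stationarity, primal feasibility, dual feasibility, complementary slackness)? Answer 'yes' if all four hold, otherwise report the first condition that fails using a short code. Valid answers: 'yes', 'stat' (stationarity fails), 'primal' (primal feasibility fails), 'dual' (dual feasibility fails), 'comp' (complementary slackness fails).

Gradient of f: grad f(x) = Q x + c = (-3, -1)
Constraint values g_i(x) = a_i^T x - b_i:
  g_1((2, 2)) = 0
Stationarity residual: grad f(x) + sum_i lambda_i a_i = (0, 0)
  -> stationarity OK
Primal feasibility (all g_i <= 0): OK
Dual feasibility (all lambda_i >= 0): FAILS
Complementary slackness (lambda_i * g_i(x) = 0 for all i): OK

Verdict: the first failing condition is dual_feasibility -> dual.

dual


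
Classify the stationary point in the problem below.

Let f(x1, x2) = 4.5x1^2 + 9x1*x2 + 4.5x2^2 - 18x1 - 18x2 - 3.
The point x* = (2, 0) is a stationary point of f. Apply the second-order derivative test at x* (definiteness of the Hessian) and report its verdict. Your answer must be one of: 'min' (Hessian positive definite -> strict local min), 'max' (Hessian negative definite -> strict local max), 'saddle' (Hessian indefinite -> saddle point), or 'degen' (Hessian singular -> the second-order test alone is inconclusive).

Compute the Hessian H = grad^2 f:
  H = [[9, 9], [9, 9]]
Verify stationarity: grad f(x*) = H x* + g = (0, 0).
Eigenvalues of H: 0, 18.
H has a zero eigenvalue (singular; positive semidefinite but not definite), so H is neither positive definite, negative definite, nor indefinite. The second-order test alone is inconclusive -> degen.
(Indeed, f is constant along the null direction of H through x*, so x* is not a strict local extremum.)

degen


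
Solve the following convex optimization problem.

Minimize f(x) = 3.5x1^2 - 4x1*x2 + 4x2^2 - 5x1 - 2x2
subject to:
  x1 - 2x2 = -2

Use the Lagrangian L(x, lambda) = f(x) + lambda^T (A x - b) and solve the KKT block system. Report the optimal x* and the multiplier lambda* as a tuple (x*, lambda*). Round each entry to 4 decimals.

Form the Lagrangian:
  L(x, lambda) = (1/2) x^T Q x + c^T x + lambda^T (A x - b)
Stationarity (grad_x L = 0): Q x + c + A^T lambda = 0.
Primal feasibility: A x = b.

This gives the KKT block system:
  [ Q   A^T ] [ x     ]   [-c ]
  [ A    0  ] [ lambda ] = [ b ]

Solving the linear system:
  x*      = (1.2, 1.6)
  lambda* = (3)
  f(x*)   = -1.6

x* = (1.2, 1.6), lambda* = (3)


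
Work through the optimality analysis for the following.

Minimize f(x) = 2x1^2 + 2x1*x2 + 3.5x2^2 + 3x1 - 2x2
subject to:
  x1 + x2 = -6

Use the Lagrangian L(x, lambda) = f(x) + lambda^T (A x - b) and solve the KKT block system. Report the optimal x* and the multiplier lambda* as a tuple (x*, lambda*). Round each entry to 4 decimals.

Form the Lagrangian:
  L(x, lambda) = (1/2) x^T Q x + c^T x + lambda^T (A x - b)
Stationarity (grad_x L = 0): Q x + c + A^T lambda = 0.
Primal feasibility: A x = b.

This gives the KKT block system:
  [ Q   A^T ] [ x     ]   [-c ]
  [ A    0  ] [ lambda ] = [ b ]

Solving the linear system:
  x*      = (-5, -1)
  lambda* = (19)
  f(x*)   = 50.5

x* = (-5, -1), lambda* = (19)


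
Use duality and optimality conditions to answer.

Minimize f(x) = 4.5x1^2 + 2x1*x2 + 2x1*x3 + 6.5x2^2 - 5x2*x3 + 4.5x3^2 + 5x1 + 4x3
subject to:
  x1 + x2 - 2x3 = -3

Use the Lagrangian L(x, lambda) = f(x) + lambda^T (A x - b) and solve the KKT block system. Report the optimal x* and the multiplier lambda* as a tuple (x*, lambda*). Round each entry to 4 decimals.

Form the Lagrangian:
  L(x, lambda) = (1/2) x^T Q x + c^T x + lambda^T (A x - b)
Stationarity (grad_x L = 0): Q x + c + A^T lambda = 0.
Primal feasibility: A x = b.

This gives the KKT block system:
  [ Q   A^T ] [ x     ]   [-c ]
  [ A    0  ] [ lambda ] = [ b ]

Solving the linear system:
  x*      = (-1.3119, 0.23, 0.9591)
  lambda* = (4.4288)
  f(x*)   = 5.2817

x* = (-1.3119, 0.23, 0.9591), lambda* = (4.4288)


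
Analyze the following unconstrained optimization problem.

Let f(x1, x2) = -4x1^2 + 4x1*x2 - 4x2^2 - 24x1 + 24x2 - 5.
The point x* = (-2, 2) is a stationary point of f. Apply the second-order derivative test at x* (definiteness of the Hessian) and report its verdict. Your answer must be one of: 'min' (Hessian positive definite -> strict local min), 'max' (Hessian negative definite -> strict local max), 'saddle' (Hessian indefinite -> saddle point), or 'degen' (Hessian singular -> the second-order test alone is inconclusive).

Compute the Hessian H = grad^2 f:
  H = [[-8, 4], [4, -8]]
Verify stationarity: grad f(x*) = H x* + g = (0, 0).
Eigenvalues of H: -12, -4.
Both eigenvalues < 0, so H is negative definite -> x* is a strict local max.

max


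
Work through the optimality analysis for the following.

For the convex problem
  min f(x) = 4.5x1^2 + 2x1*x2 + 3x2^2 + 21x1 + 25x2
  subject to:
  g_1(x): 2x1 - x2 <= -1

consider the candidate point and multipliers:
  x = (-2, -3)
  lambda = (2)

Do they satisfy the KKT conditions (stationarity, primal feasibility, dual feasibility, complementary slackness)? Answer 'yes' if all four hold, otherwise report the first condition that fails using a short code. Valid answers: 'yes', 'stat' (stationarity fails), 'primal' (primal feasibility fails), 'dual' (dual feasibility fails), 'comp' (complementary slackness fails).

Gradient of f: grad f(x) = Q x + c = (-3, 3)
Constraint values g_i(x) = a_i^T x - b_i:
  g_1((-2, -3)) = 0
Stationarity residual: grad f(x) + sum_i lambda_i a_i = (1, 1)
  -> stationarity FAILS
Primal feasibility (all g_i <= 0): OK
Dual feasibility (all lambda_i >= 0): OK
Complementary slackness (lambda_i * g_i(x) = 0 for all i): OK

Verdict: the first failing condition is stationarity -> stat.

stat


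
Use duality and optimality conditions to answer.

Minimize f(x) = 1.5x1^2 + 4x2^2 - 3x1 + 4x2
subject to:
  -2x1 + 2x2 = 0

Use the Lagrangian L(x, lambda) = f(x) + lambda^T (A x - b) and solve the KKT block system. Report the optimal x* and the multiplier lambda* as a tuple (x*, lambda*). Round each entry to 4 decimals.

Form the Lagrangian:
  L(x, lambda) = (1/2) x^T Q x + c^T x + lambda^T (A x - b)
Stationarity (grad_x L = 0): Q x + c + A^T lambda = 0.
Primal feasibility: A x = b.

This gives the KKT block system:
  [ Q   A^T ] [ x     ]   [-c ]
  [ A    0  ] [ lambda ] = [ b ]

Solving the linear system:
  x*      = (-0.0909, -0.0909)
  lambda* = (-1.6364)
  f(x*)   = -0.0455

x* = (-0.0909, -0.0909), lambda* = (-1.6364)


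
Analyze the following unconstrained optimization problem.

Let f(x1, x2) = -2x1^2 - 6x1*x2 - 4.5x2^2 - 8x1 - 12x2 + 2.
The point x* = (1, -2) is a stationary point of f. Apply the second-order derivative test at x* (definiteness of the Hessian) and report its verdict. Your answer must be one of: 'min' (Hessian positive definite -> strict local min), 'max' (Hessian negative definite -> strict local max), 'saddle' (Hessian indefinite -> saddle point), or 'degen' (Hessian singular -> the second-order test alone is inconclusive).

Compute the Hessian H = grad^2 f:
  H = [[-4, -6], [-6, -9]]
Verify stationarity: grad f(x*) = H x* + g = (0, 0).
Eigenvalues of H: -13, 0.
H has a zero eigenvalue (singular; negative semidefinite but not definite), so H is neither positive definite, negative definite, nor indefinite. The second-order test alone is inconclusive -> degen.
(Indeed, f is constant along the null direction of H through x*, so x* is not a strict local extremum.)

degen


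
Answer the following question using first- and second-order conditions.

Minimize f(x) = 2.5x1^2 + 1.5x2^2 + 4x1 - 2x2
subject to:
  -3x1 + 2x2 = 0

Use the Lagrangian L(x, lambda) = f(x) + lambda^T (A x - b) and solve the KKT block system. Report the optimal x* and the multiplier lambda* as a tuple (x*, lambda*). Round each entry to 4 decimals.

Form the Lagrangian:
  L(x, lambda) = (1/2) x^T Q x + c^T x + lambda^T (A x - b)
Stationarity (grad_x L = 0): Q x + c + A^T lambda = 0.
Primal feasibility: A x = b.

This gives the KKT block system:
  [ Q   A^T ] [ x     ]   [-c ]
  [ A    0  ] [ lambda ] = [ b ]

Solving the linear system:
  x*      = (-0.0851, -0.1277)
  lambda* = (1.1915)
  f(x*)   = -0.0426

x* = (-0.0851, -0.1277), lambda* = (1.1915)


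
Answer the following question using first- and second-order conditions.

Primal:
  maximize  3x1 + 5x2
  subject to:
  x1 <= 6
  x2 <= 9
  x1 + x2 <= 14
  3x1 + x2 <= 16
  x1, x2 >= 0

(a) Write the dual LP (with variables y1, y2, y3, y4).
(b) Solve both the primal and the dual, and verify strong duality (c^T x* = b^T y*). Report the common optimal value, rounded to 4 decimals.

The standard primal-dual pair for 'max c^T x s.t. A x <= b, x >= 0' is:
  Dual:  min b^T y  s.t.  A^T y >= c,  y >= 0.

So the dual LP is:
  minimize  6y1 + 9y2 + 14y3 + 16y4
  subject to:
    y1 + y3 + 3y4 >= 3
    y2 + y3 + y4 >= 5
    y1, y2, y3, y4 >= 0

Solving the primal: x* = (2.3333, 9).
  primal value c^T x* = 52.
Solving the dual: y* = (0, 4, 0, 1).
  dual value b^T y* = 52.
Strong duality: c^T x* = b^T y*. Confirmed.

52


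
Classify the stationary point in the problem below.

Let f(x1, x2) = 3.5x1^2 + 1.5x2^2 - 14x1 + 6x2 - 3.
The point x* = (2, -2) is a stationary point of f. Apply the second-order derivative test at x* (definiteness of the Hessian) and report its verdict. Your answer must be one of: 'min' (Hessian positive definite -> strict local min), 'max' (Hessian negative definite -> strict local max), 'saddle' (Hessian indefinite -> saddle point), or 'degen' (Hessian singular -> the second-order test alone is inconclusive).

Compute the Hessian H = grad^2 f:
  H = [[7, 0], [0, 3]]
Verify stationarity: grad f(x*) = H x* + g = (0, 0).
Eigenvalues of H: 3, 7.
Both eigenvalues > 0, so H is positive definite -> x* is a strict local min.

min


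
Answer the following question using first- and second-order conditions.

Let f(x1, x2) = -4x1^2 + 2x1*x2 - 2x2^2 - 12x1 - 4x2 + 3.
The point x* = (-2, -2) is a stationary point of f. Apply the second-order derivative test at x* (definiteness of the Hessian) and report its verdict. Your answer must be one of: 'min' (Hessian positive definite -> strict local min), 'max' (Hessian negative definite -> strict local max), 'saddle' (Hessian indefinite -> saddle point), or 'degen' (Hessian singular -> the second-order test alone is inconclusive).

Compute the Hessian H = grad^2 f:
  H = [[-8, 2], [2, -4]]
Verify stationarity: grad f(x*) = H x* + g = (0, 0).
Eigenvalues of H: -8.8284, -3.1716.
Both eigenvalues < 0, so H is negative definite -> x* is a strict local max.

max


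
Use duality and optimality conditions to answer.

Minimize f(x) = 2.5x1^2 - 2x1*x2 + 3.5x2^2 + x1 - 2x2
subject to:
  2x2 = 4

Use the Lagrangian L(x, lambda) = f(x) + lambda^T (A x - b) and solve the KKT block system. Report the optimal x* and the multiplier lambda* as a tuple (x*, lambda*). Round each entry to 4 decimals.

Form the Lagrangian:
  L(x, lambda) = (1/2) x^T Q x + c^T x + lambda^T (A x - b)
Stationarity (grad_x L = 0): Q x + c + A^T lambda = 0.
Primal feasibility: A x = b.

This gives the KKT block system:
  [ Q   A^T ] [ x     ]   [-c ]
  [ A    0  ] [ lambda ] = [ b ]

Solving the linear system:
  x*      = (0.6, 2)
  lambda* = (-5.4)
  f(x*)   = 9.1

x* = (0.6, 2), lambda* = (-5.4)


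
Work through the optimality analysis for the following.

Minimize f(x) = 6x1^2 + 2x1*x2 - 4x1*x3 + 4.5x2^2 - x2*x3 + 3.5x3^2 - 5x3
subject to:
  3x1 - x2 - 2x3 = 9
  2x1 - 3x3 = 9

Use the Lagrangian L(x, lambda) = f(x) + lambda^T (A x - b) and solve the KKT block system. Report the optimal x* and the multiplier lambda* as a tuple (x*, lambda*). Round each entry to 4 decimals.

Form the Lagrangian:
  L(x, lambda) = (1/2) x^T Q x + c^T x + lambda^T (A x - b)
Stationarity (grad_x L = 0): Q x + c + A^T lambda = 0.
Primal feasibility: A x = b.

This gives the KKT block system:
  [ Q   A^T ] [ x     ]   [-c ]
  [ A    0  ] [ lambda ] = [ b ]

Solving the linear system:
  x*      = (1.2578, -0.9037, -2.1615)
  lambda* = (-3.4561, -5.7819)
  f(x*)   = 46.9745

x* = (1.2578, -0.9037, -2.1615), lambda* = (-3.4561, -5.7819)


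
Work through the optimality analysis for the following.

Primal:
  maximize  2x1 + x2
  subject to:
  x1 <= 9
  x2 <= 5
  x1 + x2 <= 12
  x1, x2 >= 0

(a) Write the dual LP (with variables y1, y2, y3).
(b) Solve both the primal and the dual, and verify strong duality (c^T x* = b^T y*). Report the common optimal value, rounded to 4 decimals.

The standard primal-dual pair for 'max c^T x s.t. A x <= b, x >= 0' is:
  Dual:  min b^T y  s.t.  A^T y >= c,  y >= 0.

So the dual LP is:
  minimize  9y1 + 5y2 + 12y3
  subject to:
    y1 + y3 >= 2
    y2 + y3 >= 1
    y1, y2, y3 >= 0

Solving the primal: x* = (9, 3).
  primal value c^T x* = 21.
Solving the dual: y* = (1, 0, 1).
  dual value b^T y* = 21.
Strong duality: c^T x* = b^T y*. Confirmed.

21


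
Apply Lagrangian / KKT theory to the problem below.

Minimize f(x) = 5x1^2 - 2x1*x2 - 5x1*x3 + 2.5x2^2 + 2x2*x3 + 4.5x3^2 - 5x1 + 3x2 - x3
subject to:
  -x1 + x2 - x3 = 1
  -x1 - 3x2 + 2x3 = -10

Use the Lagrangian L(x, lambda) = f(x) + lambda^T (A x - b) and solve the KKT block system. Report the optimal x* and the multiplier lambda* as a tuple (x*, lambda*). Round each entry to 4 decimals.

Form the Lagrangian:
  L(x, lambda) = (1/2) x^T Q x + c^T x + lambda^T (A x - b)
Stationarity (grad_x L = 0): Q x + c + A^T lambda = 0.
Primal feasibility: A x = b.

This gives the KKT block system:
  [ Q   A^T ] [ x     ]   [-c ]
  [ A    0  ] [ lambda ] = [ b ]

Solving the linear system:
  x*      = (1.8027, 2.592, -0.2107)
  lambda* = (3.689, 5.2074)
  f(x*)   = 23.6789

x* = (1.8027, 2.592, -0.2107), lambda* = (3.689, 5.2074)


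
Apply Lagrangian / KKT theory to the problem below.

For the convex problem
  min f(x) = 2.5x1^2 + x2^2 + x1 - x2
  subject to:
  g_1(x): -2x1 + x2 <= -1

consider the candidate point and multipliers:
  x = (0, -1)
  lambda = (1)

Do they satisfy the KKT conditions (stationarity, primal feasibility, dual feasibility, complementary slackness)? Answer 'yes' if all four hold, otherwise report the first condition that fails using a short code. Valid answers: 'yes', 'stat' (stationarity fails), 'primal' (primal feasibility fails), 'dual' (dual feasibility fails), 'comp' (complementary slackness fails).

Gradient of f: grad f(x) = Q x + c = (1, -3)
Constraint values g_i(x) = a_i^T x - b_i:
  g_1((0, -1)) = 0
Stationarity residual: grad f(x) + sum_i lambda_i a_i = (-1, -2)
  -> stationarity FAILS
Primal feasibility (all g_i <= 0): OK
Dual feasibility (all lambda_i >= 0): OK
Complementary slackness (lambda_i * g_i(x) = 0 for all i): OK

Verdict: the first failing condition is stationarity -> stat.

stat


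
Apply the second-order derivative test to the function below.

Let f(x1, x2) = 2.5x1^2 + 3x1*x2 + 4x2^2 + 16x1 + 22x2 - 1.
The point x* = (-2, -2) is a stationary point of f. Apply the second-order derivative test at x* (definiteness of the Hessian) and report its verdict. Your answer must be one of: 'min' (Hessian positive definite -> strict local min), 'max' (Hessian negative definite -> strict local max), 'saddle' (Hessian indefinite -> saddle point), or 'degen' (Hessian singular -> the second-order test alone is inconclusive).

Compute the Hessian H = grad^2 f:
  H = [[5, 3], [3, 8]]
Verify stationarity: grad f(x*) = H x* + g = (0, 0).
Eigenvalues of H: 3.1459, 9.8541.
Both eigenvalues > 0, so H is positive definite -> x* is a strict local min.

min


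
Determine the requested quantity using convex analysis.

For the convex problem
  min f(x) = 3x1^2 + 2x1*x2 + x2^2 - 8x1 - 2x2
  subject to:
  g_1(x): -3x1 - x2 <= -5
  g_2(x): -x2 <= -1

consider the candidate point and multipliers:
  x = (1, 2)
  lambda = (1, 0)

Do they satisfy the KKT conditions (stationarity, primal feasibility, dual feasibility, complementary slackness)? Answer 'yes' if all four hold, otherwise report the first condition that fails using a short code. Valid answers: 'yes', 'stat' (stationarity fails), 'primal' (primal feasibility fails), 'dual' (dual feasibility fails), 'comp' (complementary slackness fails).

Gradient of f: grad f(x) = Q x + c = (2, 4)
Constraint values g_i(x) = a_i^T x - b_i:
  g_1((1, 2)) = 0
  g_2((1, 2)) = -1
Stationarity residual: grad f(x) + sum_i lambda_i a_i = (-1, 3)
  -> stationarity FAILS
Primal feasibility (all g_i <= 0): OK
Dual feasibility (all lambda_i >= 0): OK
Complementary slackness (lambda_i * g_i(x) = 0 for all i): OK

Verdict: the first failing condition is stationarity -> stat.

stat


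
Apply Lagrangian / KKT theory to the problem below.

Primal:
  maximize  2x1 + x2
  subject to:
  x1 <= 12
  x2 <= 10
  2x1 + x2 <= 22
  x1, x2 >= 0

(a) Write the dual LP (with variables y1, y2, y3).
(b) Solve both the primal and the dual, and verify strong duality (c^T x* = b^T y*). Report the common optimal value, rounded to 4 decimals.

The standard primal-dual pair for 'max c^T x s.t. A x <= b, x >= 0' is:
  Dual:  min b^T y  s.t.  A^T y >= c,  y >= 0.

So the dual LP is:
  minimize  12y1 + 10y2 + 22y3
  subject to:
    y1 + 2y3 >= 2
    y2 + y3 >= 1
    y1, y2, y3 >= 0

Solving the primal: x* = (11, 0).
  primal value c^T x* = 22.
Solving the dual: y* = (0, 0, 1).
  dual value b^T y* = 22.
Strong duality: c^T x* = b^T y*. Confirmed.

22


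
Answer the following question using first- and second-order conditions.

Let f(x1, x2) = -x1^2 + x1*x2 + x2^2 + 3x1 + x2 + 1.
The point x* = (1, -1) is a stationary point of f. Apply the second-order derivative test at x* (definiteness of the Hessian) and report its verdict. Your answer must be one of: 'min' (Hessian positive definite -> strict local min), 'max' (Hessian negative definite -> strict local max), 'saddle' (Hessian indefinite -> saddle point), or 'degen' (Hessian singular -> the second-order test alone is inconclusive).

Compute the Hessian H = grad^2 f:
  H = [[-2, 1], [1, 2]]
Verify stationarity: grad f(x*) = H x* + g = (0, 0).
Eigenvalues of H: -2.2361, 2.2361.
Eigenvalues have mixed signs, so H is indefinite -> x* is a saddle point.

saddle


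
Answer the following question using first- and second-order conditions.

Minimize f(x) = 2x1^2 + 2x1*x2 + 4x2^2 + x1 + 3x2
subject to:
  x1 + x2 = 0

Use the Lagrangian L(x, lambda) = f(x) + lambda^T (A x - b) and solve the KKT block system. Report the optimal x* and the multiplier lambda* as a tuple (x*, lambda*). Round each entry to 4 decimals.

Form the Lagrangian:
  L(x, lambda) = (1/2) x^T Q x + c^T x + lambda^T (A x - b)
Stationarity (grad_x L = 0): Q x + c + A^T lambda = 0.
Primal feasibility: A x = b.

This gives the KKT block system:
  [ Q   A^T ] [ x     ]   [-c ]
  [ A    0  ] [ lambda ] = [ b ]

Solving the linear system:
  x*      = (0.25, -0.25)
  lambda* = (-1.5)
  f(x*)   = -0.25

x* = (0.25, -0.25), lambda* = (-1.5)


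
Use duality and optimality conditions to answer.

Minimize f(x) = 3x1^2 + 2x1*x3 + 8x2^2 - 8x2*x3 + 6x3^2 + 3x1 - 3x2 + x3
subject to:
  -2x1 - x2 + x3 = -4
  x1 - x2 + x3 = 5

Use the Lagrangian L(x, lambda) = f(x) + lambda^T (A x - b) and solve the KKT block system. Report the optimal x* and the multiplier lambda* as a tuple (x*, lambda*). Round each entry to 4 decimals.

Form the Lagrangian:
  L(x, lambda) = (1/2) x^T Q x + c^T x + lambda^T (A x - b)
Stationarity (grad_x L = 0): Q x + c + A^T lambda = 0.
Primal feasibility: A x = b.

This gives the KKT block system:
  [ Q   A^T ] [ x     ]   [-c ]
  [ A    0  ] [ lambda ] = [ b ]

Solving the linear system:
  x*      = (3, -1, 1)
  lambda* = (-1.3333, -25.6667)
  f(x*)   = 68

x* = (3, -1, 1), lambda* = (-1.3333, -25.6667)


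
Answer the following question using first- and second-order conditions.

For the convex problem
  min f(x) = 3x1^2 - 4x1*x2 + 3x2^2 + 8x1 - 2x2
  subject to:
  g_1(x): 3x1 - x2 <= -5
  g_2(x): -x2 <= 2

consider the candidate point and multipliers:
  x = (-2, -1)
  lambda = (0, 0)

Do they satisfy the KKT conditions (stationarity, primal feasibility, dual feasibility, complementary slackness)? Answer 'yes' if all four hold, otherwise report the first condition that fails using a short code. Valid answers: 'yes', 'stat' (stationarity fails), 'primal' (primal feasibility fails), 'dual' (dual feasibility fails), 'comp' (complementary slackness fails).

Gradient of f: grad f(x) = Q x + c = (0, 0)
Constraint values g_i(x) = a_i^T x - b_i:
  g_1((-2, -1)) = 0
  g_2((-2, -1)) = -1
Stationarity residual: grad f(x) + sum_i lambda_i a_i = (0, 0)
  -> stationarity OK
Primal feasibility (all g_i <= 0): OK
Dual feasibility (all lambda_i >= 0): OK
Complementary slackness (lambda_i * g_i(x) = 0 for all i): OK

Verdict: yes, KKT holds.

yes


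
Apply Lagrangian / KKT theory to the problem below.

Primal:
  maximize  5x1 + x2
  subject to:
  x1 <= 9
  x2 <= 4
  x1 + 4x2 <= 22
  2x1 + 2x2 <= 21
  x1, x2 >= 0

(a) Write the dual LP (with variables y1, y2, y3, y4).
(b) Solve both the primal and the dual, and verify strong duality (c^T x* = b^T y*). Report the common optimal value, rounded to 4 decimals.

The standard primal-dual pair for 'max c^T x s.t. A x <= b, x >= 0' is:
  Dual:  min b^T y  s.t.  A^T y >= c,  y >= 0.

So the dual LP is:
  minimize  9y1 + 4y2 + 22y3 + 21y4
  subject to:
    y1 + y3 + 2y4 >= 5
    y2 + 4y3 + 2y4 >= 1
    y1, y2, y3, y4 >= 0

Solving the primal: x* = (9, 1.5).
  primal value c^T x* = 46.5.
Solving the dual: y* = (4, 0, 0, 0.5).
  dual value b^T y* = 46.5.
Strong duality: c^T x* = b^T y*. Confirmed.

46.5


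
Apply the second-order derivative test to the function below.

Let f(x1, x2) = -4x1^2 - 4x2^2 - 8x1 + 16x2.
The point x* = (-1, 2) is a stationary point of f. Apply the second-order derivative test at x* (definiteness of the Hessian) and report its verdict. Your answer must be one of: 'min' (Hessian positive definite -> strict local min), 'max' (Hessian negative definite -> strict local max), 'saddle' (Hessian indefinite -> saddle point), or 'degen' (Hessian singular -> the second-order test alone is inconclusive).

Compute the Hessian H = grad^2 f:
  H = [[-8, 0], [0, -8]]
Verify stationarity: grad f(x*) = H x* + g = (0, 0).
Eigenvalues of H: -8, -8.
Both eigenvalues < 0, so H is negative definite -> x* is a strict local max.

max


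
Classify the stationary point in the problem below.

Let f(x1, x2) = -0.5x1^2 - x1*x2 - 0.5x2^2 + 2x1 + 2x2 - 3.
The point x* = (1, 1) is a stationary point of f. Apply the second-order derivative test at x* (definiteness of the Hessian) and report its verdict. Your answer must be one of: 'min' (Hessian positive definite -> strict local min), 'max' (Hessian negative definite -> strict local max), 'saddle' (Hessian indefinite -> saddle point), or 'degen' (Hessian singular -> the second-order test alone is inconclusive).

Compute the Hessian H = grad^2 f:
  H = [[-1, -1], [-1, -1]]
Verify stationarity: grad f(x*) = H x* + g = (0, 0).
Eigenvalues of H: -2, 0.
H has a zero eigenvalue (singular; negative semidefinite but not definite), so H is neither positive definite, negative definite, nor indefinite. The second-order test alone is inconclusive -> degen.
(Indeed, f is constant along the null direction of H through x*, so x* is not a strict local extremum.)

degen


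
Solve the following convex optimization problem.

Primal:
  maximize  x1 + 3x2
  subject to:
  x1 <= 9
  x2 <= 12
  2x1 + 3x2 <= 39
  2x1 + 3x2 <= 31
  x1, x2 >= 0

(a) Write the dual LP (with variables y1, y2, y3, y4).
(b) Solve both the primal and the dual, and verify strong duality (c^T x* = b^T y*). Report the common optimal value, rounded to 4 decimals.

The standard primal-dual pair for 'max c^T x s.t. A x <= b, x >= 0' is:
  Dual:  min b^T y  s.t.  A^T y >= c,  y >= 0.

So the dual LP is:
  minimize  9y1 + 12y2 + 39y3 + 31y4
  subject to:
    y1 + 2y3 + 2y4 >= 1
    y2 + 3y3 + 3y4 >= 3
    y1, y2, y3, y4 >= 0

Solving the primal: x* = (0, 10.3333).
  primal value c^T x* = 31.
Solving the dual: y* = (0, 0, 0, 1).
  dual value b^T y* = 31.
Strong duality: c^T x* = b^T y*. Confirmed.

31
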